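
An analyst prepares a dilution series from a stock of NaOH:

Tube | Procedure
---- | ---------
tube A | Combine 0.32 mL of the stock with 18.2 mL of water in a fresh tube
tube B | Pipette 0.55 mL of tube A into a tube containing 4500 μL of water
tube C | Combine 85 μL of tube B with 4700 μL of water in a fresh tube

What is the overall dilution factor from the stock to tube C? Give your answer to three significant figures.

2.99 × 10^4

Step 1: 0.32 mL + 18.2 mL = 18.52 mL total → factor 18.52/0.32 = 57.875
Step 2: 0.55 mL + 4500 μL = 5.05 mL total → factor 5.05/0.55 = 9.1818
Step 3: 85 μL + 4700 μL = 4785 μL total → factor 4785/85 = 56.294
Overall dilution factor = 57.875 × 9.1818 × 56.294 = 29915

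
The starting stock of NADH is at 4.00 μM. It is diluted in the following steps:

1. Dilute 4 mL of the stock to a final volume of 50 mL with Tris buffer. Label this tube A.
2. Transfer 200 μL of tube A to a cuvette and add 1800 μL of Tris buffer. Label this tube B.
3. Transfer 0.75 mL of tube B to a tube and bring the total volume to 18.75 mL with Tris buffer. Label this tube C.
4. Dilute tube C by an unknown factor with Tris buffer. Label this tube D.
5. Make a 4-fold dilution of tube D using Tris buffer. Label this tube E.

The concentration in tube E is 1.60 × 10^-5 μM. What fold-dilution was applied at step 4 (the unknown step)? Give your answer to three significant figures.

20.0-fold

Step 1: 4 mL brought to 50 mL → factor 50/4 = 12.5
Step 2: 200 μL + 1800 μL = 2000 μL total → factor 2000/200 = 10
Step 3: 0.75 mL brought to 18.75 mL → factor 18.75/0.75 = 25
Step 4: unknown factor x
Step 5: 4-fold → factor 4
Product of known-step factors = 12500
Overall factor = 4.00 μM / (1.60 × 10^-5 μM) = 2.5 × 10^5
x = 2.5 × 10^5 / 12500 = 20.0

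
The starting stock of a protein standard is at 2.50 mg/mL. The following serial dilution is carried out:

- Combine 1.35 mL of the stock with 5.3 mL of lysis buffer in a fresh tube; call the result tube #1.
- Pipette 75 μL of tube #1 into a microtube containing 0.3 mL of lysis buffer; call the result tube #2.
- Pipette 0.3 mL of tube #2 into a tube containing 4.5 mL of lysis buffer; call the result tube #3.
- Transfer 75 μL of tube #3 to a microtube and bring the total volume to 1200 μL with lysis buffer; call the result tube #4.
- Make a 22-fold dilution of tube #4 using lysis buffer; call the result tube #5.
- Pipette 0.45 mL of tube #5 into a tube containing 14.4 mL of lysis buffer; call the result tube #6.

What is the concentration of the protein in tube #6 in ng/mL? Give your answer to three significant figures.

0.546 ng/mL

Step 1: 1.35 mL + 5.3 mL = 6.65 mL total → factor 6.65/1.35 = 4.9259
Step 2: 75 μL + 0.3 mL = 375 μL total → factor 375/75 = 5
Step 3: 0.3 mL + 4.5 mL = 4.8 mL total → factor 4.8/0.3 = 16
Step 4: 75 μL brought to 1200 μL → factor 1200/75 = 16
Step 5: 22-fold → factor 22
Step 6: 0.45 mL + 14.4 mL = 14.85 mL total → factor 14.85/0.45 = 33
Overall dilution factor = 4.9259 × 5 × 16 × 16 × 22 × 33 = 4.5776 × 10^6
Final = 2.50 mg/mL / 4.5776 × 10^6 = 5.461 × 10^-7 mg/mL = 0.546 ng/mL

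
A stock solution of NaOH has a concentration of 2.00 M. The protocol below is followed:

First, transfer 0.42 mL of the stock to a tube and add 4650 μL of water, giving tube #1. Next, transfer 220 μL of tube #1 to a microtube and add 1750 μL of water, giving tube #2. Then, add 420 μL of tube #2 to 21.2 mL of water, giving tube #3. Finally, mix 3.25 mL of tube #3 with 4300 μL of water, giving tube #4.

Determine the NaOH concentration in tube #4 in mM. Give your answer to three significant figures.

Step 1: 0.42 mL + 4650 μL = 5.07 mL total → factor 5.07/0.42 = 12.071
Step 2: 220 μL + 1750 μL = 1970 μL total → factor 1970/220 = 8.9545
Step 3: 420 μL + 21.2 mL = 21620 μL total → factor 21620/420 = 51.476
Step 4: 3.25 mL + 4300 μL = 7.55 mL total → factor 7.55/3.25 = 2.3231
Overall dilution factor = 12.071 × 8.9545 × 51.476 × 2.3231 = 12926
Final = 2.00 M / 12926 = 0.0001547 M = 0.155 mM

0.155 mM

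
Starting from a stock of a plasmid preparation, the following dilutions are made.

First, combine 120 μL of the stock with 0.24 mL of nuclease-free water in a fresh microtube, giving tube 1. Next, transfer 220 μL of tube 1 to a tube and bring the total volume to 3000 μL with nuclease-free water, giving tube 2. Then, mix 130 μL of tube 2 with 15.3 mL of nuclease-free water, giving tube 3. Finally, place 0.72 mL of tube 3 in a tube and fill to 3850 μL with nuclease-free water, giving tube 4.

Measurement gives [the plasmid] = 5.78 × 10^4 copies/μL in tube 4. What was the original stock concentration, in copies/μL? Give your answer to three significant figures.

Step 1: 120 μL + 0.24 mL = 360 μL total → factor 360/120 = 3
Step 2: 220 μL brought to 3000 μL → factor 3000/220 = 13.636
Step 3: 130 μL + 15.3 mL = 15430 μL total → factor 15430/130 = 118.69
Step 4: 0.72 mL brought to 3850 μL → factor 3.85/0.72 = 5.3472
Overall dilution factor = 3 × 13.636 × 118.69 × 5.3472 = 25964
Stock = 5.78 × 10^4 copies/μL × 25964 = 1.50 × 10^9 copies/μL

1.50 × 10^9 copies/μL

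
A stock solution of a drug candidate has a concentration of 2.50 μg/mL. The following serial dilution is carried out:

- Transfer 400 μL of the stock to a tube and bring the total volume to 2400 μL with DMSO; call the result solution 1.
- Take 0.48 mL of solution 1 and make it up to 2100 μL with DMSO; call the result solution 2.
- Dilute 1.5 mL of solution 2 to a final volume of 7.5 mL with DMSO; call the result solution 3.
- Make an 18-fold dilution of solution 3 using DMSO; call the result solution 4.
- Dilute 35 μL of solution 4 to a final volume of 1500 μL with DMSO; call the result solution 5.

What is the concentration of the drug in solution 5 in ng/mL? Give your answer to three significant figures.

0.0247 ng/mL

Step 1: 400 μL brought to 2400 μL → factor 2400/400 = 6
Step 2: 0.48 mL brought to 2100 μL → factor 2.1/0.48 = 4.375
Step 3: 1.5 mL brought to 7.5 mL → factor 7.5/1.5 = 5
Step 4: 18-fold → factor 18
Step 5: 35 μL brought to 1500 μL → factor 1500/35 = 42.857
Dilution factor through solution 5 = 6 × 4.375 × 5 × 18 × 42.857 = 1.0125 × 10^5
[solution 5] = 2.50 μg/mL / 1.0125 × 10^5 = 2.469 × 10^-5 μg/mL = 0.0247 ng/mL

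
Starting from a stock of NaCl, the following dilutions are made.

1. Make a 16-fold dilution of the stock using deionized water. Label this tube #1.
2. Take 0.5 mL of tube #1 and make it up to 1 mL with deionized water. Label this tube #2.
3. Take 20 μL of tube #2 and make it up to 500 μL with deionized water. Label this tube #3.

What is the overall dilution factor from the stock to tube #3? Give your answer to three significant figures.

800

Step 1: 16-fold → factor 16
Step 2: 0.5 mL brought to 1 mL → factor 1/0.5 = 2
Step 3: 20 μL brought to 500 μL → factor 500/20 = 25
Overall dilution factor = 16 × 2 × 25 = 800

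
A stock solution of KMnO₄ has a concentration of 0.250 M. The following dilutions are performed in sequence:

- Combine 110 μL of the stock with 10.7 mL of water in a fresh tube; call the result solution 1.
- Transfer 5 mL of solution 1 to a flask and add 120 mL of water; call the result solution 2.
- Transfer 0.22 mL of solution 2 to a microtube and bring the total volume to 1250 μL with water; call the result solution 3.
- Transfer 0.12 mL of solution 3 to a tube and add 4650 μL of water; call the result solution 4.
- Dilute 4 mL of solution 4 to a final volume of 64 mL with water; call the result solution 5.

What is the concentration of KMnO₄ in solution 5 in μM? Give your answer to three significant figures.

Step 1: 110 μL + 10.7 mL = 10810 μL total → factor 10810/110 = 98.273
Step 2: 5 mL + 120 mL = 125 mL total → factor 125/5 = 25
Step 3: 0.22 mL brought to 1250 μL → factor 1.25/0.22 = 5.6818
Step 4: 0.12 mL + 4650 μL = 4.77 mL total → factor 4.77/0.12 = 39.75
Step 5: 4 mL brought to 64 mL → factor 64/4 = 16
Dilution factor through solution 5 = 98.273 × 25 × 5.6818 × 39.75 × 16 = 8.878 × 10^6
[solution 5] = 0.250 M / 8.878 × 10^6 = 2.816 × 10^-8 M = 0.0282 μM

0.0282 μM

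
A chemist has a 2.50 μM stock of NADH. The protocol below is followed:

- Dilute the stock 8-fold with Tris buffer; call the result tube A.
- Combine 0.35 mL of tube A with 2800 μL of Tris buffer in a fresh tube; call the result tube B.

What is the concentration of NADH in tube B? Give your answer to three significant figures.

0.0347 μM

Step 1: 8-fold → factor 8
Step 2: 0.35 mL + 2800 μL = 3.15 mL total → factor 3.15/0.35 = 9
Overall dilution factor = 8 × 9 = 72
Final = 2.50 μM / 72 = 0.0347 μM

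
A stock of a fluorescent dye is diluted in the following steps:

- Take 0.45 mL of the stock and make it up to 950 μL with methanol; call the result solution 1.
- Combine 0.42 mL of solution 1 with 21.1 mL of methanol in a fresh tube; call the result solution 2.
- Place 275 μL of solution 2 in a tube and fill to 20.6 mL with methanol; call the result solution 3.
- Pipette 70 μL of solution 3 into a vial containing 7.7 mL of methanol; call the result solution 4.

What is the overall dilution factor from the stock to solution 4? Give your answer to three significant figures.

8.99 × 10^5

Step 1: 0.45 mL brought to 950 μL → factor 0.95/0.45 = 2.1111
Step 2: 0.42 mL + 21.1 mL = 21.52 mL total → factor 21.52/0.42 = 51.238
Step 3: 275 μL brought to 20.6 mL → factor 20600/275 = 74.909
Step 4: 70 μL + 7.7 mL = 7770 μL total → factor 7770/70 = 111
Overall dilution factor = 2.1111 × 51.238 × 74.909 × 111 = 8.9942 × 10^5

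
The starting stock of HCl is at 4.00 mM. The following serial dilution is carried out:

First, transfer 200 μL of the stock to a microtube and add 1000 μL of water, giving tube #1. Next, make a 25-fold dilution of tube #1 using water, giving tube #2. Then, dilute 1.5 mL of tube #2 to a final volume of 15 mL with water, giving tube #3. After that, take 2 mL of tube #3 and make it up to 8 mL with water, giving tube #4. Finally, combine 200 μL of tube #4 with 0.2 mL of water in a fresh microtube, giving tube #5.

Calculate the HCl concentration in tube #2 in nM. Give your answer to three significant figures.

Step 1: 200 μL + 1000 μL = 1200 μL total → factor 1200/200 = 6
Step 2: 25-fold → factor 25
Dilution factor through tube #2 = 6 × 25 = 150
[tube #2] = 4.00 mM / 150 = 0.02667 mM = 2.67 × 10^4 nM

2.67 × 10^4 nM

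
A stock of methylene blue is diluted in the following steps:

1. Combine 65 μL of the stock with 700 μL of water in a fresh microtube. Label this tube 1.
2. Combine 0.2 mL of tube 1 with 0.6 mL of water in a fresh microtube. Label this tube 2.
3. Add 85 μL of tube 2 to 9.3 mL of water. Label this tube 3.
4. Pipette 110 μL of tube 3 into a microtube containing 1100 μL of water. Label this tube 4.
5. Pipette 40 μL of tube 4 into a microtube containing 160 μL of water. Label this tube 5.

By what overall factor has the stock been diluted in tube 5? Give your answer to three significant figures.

2.86 × 10^5

Step 1: 65 μL + 700 μL = 765 μL total → factor 765/65 = 11.769
Step 2: 0.2 mL + 0.6 mL = 0.8 mL total → factor 0.8/0.2 = 4
Step 3: 85 μL + 9.3 mL = 9385 μL total → factor 9385/85 = 110.41
Step 4: 110 μL + 1100 μL = 1210 μL total → factor 1210/110 = 11
Step 5: 40 μL + 160 μL = 200 μL total → factor 200/40 = 5
Overall dilution factor = 11.769 × 4 × 110.41 × 11 × 5 = 2.8588 × 10^5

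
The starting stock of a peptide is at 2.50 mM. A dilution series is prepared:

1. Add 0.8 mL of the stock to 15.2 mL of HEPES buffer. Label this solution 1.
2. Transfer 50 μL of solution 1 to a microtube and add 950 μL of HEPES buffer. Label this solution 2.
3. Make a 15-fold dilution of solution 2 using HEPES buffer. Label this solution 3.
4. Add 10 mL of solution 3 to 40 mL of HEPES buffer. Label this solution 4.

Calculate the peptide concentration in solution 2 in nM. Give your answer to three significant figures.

6.25 × 10^3 nM

Step 1: 0.8 mL + 15.2 mL = 16 mL total → factor 16/0.8 = 20
Step 2: 50 μL + 950 μL = 1000 μL total → factor 1000/50 = 20
Dilution factor through solution 2 = 20 × 20 = 400
[solution 2] = 2.50 mM / 400 = 0.006250 mM = 6.25 × 10^3 nM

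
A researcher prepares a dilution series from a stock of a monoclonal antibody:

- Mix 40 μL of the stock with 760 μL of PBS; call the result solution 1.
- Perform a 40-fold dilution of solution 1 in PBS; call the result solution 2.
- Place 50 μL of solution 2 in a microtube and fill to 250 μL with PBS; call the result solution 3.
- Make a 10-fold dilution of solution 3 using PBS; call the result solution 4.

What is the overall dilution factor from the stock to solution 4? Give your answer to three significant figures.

Step 1: 40 μL + 760 μL = 800 μL total → factor 800/40 = 20
Step 2: 40-fold → factor 40
Step 3: 50 μL brought to 250 μL → factor 250/50 = 5
Step 4: 10-fold → factor 10
Overall dilution factor = 20 × 40 × 5 × 10 = 40000

4.00 × 10^4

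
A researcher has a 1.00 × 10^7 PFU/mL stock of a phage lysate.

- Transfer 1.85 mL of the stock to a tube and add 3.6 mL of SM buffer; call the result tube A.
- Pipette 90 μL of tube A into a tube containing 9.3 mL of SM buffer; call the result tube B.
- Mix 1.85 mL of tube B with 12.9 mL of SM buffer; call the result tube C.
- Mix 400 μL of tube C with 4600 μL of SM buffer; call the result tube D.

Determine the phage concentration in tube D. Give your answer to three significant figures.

326 PFU/mL

Step 1: 1.85 mL + 3.6 mL = 5.45 mL total → factor 5.45/1.85 = 2.9459
Step 2: 90 μL + 9.3 mL = 9390 μL total → factor 9390/90 = 104.33
Step 3: 1.85 mL + 12.9 mL = 14.75 mL total → factor 14.75/1.85 = 7.973
Step 4: 400 μL + 4600 μL = 5000 μL total → factor 5000/400 = 12.5
Overall dilution factor = 2.9459 × 104.33 × 7.973 × 12.5 = 30632
Final = 1.00 × 10^7 PFU/mL / 30632 = 326 PFU/mL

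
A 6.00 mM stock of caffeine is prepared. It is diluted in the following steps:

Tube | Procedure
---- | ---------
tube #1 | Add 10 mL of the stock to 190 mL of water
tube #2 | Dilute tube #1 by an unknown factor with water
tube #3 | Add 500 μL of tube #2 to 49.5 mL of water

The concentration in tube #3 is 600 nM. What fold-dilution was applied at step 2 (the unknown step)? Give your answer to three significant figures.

5.00-fold

Step 1: 10 mL + 190 mL = 200 mL total → factor 200/10 = 20
Step 2: unknown factor x
Step 3: 500 μL + 49.5 mL = 50000 μL total → factor 50000/500 = 100
Product of known-step factors = 2000
Overall factor = 6.00 mM / (600 nM) = 10000
x = 10000 / 2000 = 5.00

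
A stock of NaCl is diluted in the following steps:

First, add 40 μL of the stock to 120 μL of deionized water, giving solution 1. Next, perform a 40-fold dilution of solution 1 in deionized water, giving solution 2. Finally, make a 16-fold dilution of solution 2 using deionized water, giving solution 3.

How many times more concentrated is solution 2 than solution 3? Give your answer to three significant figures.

16.0

Step 1: 40 μL + 120 μL = 160 μL total → factor 160/40 = 4
Step 2: 40-fold → factor 40
Step 3: 16-fold → factor 16
Dilution factor to solution 2 = 160; to solution 3 = 2560
[solution 2]/[solution 3] = (factor to solution 3)/(factor to solution 2) = 2560/160 = 16.0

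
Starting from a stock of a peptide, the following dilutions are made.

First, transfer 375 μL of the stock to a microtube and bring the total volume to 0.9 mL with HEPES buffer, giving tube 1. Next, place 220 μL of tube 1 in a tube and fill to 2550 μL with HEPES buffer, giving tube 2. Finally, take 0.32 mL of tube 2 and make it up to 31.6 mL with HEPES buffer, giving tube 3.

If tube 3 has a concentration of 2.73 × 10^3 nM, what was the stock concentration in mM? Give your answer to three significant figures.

7.50 mM

Step 1: 375 μL brought to 0.9 mL → factor 900/375 = 2.4
Step 2: 220 μL brought to 2550 μL → factor 2550/220 = 11.591
Step 3: 0.32 mL brought to 31.6 mL → factor 31.6/0.32 = 98.75
Overall dilution factor = 2.4 × 11.591 × 98.75 = 2747
Stock = 2.73 × 10^3 nM × 2747 = 7.499 × 10^6 nM = 7.50 mM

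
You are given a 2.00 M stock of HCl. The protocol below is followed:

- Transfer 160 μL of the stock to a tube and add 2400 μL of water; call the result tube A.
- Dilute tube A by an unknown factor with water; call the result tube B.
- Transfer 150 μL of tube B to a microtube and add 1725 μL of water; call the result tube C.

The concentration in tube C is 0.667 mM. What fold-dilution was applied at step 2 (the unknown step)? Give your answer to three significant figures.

Step 1: 160 μL + 2400 μL = 2560 μL total → factor 2560/160 = 16
Step 2: unknown factor x
Step 3: 150 μL + 1725 μL = 1875 μL total → factor 1875/150 = 12.5
Product of known-step factors = 200
Overall factor = 2.00 M / (0.667 mM) = 2998.5
x = 2998.5 / 200 = 15.0

15.0-fold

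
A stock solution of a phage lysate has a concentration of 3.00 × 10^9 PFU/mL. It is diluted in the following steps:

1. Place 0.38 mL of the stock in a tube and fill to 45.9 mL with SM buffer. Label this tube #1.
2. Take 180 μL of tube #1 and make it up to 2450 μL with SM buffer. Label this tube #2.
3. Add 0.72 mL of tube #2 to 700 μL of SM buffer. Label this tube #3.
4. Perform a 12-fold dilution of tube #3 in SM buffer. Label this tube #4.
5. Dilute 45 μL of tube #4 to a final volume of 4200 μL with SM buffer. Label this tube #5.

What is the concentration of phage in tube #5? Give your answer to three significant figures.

826 PFU/mL

Step 1: 0.38 mL brought to 45.9 mL → factor 45.9/0.38 = 120.79
Step 2: 180 μL brought to 2450 μL → factor 2450/180 = 13.611
Step 3: 0.72 mL + 700 μL = 1.42 mL total → factor 1.42/0.72 = 1.9722
Step 4: 12-fold → factor 12
Step 5: 45 μL brought to 4200 μL → factor 4200/45 = 93.333
Overall dilution factor = 120.79 × 13.611 × 1.9722 × 12 × 93.333 = 3.6316 × 10^6
Final = 3.00 × 10^9 PFU/mL / 3.6316 × 10^6 = 826 PFU/mL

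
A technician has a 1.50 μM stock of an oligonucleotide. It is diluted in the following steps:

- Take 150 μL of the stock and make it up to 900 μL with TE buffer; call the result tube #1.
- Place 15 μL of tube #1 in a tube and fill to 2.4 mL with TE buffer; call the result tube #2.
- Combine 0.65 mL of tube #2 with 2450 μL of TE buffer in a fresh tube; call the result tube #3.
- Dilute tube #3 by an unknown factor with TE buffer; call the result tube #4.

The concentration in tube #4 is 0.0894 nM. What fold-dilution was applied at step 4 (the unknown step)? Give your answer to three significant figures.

Step 1: 150 μL brought to 900 μL → factor 900/150 = 6
Step 2: 15 μL brought to 2.4 mL → factor 2400/15 = 160
Step 3: 0.65 mL + 2450 μL = 3.1 mL total → factor 3.1/0.65 = 4.7692
Step 4: unknown factor x
Product of known-step factors = 4578.5
Overall factor = 1.50 μM / (0.0894 nM) = 16779
x = 16779 / 4578.5 = 3.66

3.66-fold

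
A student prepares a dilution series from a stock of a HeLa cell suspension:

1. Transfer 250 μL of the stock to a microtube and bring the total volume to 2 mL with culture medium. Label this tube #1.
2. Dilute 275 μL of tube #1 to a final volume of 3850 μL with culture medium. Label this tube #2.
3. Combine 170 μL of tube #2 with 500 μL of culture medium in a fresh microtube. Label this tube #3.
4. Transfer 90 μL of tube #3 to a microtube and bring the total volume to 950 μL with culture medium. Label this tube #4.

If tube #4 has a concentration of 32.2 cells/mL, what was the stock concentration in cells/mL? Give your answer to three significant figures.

Step 1: 250 μL brought to 2 mL → factor 2000/250 = 8
Step 2: 275 μL brought to 3850 μL → factor 3850/275 = 14
Step 3: 170 μL + 500 μL = 670 μL total → factor 670/170 = 3.9412
Step 4: 90 μL brought to 950 μL → factor 950/90 = 10.556
Overall dilution factor = 8 × 14 × 3.9412 × 10.556 = 4659.3
Stock = 32.2 cells/mL × 4659.3 = 1.50 × 10^5 cells/mL

1.50 × 10^5 cells/mL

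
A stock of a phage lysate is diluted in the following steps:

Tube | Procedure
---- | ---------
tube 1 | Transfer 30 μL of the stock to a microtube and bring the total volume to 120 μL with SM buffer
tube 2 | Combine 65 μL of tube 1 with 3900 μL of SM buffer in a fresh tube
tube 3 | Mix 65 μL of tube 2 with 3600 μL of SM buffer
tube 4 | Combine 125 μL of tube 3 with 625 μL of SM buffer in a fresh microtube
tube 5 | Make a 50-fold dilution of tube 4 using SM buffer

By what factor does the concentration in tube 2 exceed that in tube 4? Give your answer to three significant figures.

338

Step 1: 30 μL brought to 120 μL → factor 120/30 = 4
Step 2: 65 μL + 3900 μL = 3965 μL total → factor 3965/65 = 61
Step 3: 65 μL + 3600 μL = 3665 μL total → factor 3665/65 = 56.385
Step 4: 125 μL + 625 μL = 750 μL total → factor 750/125 = 6
Dilution factor to tube 2 = 244; to tube 4 = 82547
[tube 2]/[tube 4] = (factor to tube 4)/(factor to tube 2) = 82547/244 = 338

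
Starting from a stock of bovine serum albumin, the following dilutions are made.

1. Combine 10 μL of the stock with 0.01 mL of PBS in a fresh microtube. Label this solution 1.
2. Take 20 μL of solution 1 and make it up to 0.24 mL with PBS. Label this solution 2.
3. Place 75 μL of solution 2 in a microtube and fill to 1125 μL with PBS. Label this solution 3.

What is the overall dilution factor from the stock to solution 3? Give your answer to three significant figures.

360

Step 1: 10 μL + 0.01 mL = 20 μL total → factor 20/10 = 2
Step 2: 20 μL brought to 0.24 mL → factor 240/20 = 12
Step 3: 75 μL brought to 1125 μL → factor 1125/75 = 15
Overall dilution factor = 2 × 12 × 15 = 360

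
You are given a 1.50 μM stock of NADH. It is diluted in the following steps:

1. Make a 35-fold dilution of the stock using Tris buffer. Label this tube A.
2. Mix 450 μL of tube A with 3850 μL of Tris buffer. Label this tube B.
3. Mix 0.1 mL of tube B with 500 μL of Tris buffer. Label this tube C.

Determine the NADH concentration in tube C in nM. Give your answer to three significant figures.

0.748 nM

Step 1: 35-fold → factor 35
Step 2: 450 μL + 3850 μL = 4300 μL total → factor 4300/450 = 9.5556
Step 3: 0.1 mL + 500 μL = 0.6 mL total → factor 0.6/0.1 = 6
Overall dilution factor = 35 × 9.5556 × 6 = 2006.7
Final = 1.50 μM / 2006.7 = 0.0007475 μM = 0.748 nM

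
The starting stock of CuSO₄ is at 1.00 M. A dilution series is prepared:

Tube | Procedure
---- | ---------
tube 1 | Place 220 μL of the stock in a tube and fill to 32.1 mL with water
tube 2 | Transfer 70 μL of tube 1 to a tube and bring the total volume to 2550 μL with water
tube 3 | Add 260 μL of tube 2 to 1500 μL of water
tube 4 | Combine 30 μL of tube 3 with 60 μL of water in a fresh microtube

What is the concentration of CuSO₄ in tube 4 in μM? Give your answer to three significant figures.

Step 1: 220 μL brought to 32.1 mL → factor 32100/220 = 145.91
Step 2: 70 μL brought to 2550 μL → factor 2550/70 = 36.429
Step 3: 260 μL + 1500 μL = 1760 μL total → factor 1760/260 = 6.7692
Step 4: 30 μL + 60 μL = 90 μL total → factor 90/30 = 3
Overall dilution factor = 145.91 × 36.429 × 6.7692 × 3 = 1.0794 × 10^5
Final = 1.00 M / 1.0794 × 10^5 = 9.264 × 10^-6 M = 9.26 μM

9.26 μM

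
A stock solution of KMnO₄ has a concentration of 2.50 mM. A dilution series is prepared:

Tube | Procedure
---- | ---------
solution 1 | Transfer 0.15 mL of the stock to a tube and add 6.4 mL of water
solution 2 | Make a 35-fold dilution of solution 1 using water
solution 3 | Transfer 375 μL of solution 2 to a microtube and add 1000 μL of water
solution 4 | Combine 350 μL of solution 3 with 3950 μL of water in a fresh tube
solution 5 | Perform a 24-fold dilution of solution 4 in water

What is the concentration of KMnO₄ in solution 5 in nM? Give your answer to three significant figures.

Step 1: 0.15 mL + 6.4 mL = 6.55 mL total → factor 6.55/0.15 = 43.667
Step 2: 35-fold → factor 35
Step 3: 375 μL + 1000 μL = 1375 μL total → factor 1375/375 = 3.6667
Step 4: 350 μL + 3950 μL = 4300 μL total → factor 4300/350 = 12.286
Step 5: 24-fold → factor 24
Overall dilution factor = 43.667 × 35 × 3.6667 × 12.286 × 24 = 1.6523 × 10^6
Final = 2.50 mM / 1.6523 × 10^6 = 1.513 × 10^-6 mM = 1.51 nM

1.51 nM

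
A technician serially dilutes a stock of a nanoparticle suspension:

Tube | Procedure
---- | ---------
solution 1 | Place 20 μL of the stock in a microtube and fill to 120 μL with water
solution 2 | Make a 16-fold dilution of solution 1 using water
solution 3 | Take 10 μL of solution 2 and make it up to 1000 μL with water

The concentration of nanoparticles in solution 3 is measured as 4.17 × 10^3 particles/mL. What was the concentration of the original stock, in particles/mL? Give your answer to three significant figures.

4.00 × 10^7 particles/mL

Step 1: 20 μL brought to 120 μL → factor 120/20 = 6
Step 2: 16-fold → factor 16
Step 3: 10 μL brought to 1000 μL → factor 1000/10 = 100
Overall dilution factor = 6 × 16 × 100 = 9600
Stock = 4.17 × 10^3 particles/mL × 9600 = 4.00 × 10^7 particles/mL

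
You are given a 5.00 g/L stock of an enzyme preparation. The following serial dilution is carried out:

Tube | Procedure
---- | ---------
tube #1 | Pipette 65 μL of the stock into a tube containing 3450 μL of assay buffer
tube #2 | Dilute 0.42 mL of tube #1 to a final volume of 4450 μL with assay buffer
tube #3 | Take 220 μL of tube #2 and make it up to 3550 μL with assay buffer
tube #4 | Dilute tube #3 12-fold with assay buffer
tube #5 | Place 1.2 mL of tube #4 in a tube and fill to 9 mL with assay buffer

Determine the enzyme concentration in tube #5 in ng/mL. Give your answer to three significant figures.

6.01 ng/mL

Step 1: 65 μL + 3450 μL = 3515 μL total → factor 3515/65 = 54.077
Step 2: 0.42 mL brought to 4450 μL → factor 4.45/0.42 = 10.595
Step 3: 220 μL brought to 3550 μL → factor 3550/220 = 16.136
Step 4: 12-fold → factor 12
Step 5: 1.2 mL brought to 9 mL → factor 9/1.2 = 7.5
Overall dilution factor = 54.077 × 10.595 × 16.136 × 12 × 7.5 = 8.3209 × 10^5
Final = 5.00 g/L / 8.3209 × 10^5 = 6.009 × 10^-6 g/L = 6.01 ng/mL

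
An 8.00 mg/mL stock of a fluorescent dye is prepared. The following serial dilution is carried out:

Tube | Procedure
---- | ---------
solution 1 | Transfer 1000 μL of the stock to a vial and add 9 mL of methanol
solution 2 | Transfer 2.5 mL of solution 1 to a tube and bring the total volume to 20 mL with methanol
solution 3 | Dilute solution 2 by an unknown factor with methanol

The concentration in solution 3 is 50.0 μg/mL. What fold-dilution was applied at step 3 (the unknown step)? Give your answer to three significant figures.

Step 1: 1000 μL + 9 mL = 10000 μL total → factor 10000/1000 = 10
Step 2: 2.5 mL brought to 20 mL → factor 20/2.5 = 8
Step 3: unknown factor x
Product of known-step factors = 80
Overall factor = 8.00 mg/mL / (50.0 μg/mL) = 160
x = 160 / 80 = 2.00

2.00-fold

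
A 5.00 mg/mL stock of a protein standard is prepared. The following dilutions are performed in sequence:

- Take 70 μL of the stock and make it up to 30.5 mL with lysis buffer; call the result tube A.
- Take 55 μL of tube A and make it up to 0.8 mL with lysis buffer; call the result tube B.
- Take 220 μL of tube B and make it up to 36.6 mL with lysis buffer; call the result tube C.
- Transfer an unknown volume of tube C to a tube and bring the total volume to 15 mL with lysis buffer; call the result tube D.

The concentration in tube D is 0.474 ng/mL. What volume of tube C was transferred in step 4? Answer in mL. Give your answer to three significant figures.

Step 1: 70 μL brought to 30.5 mL → factor 30500/70 = 435.71
Step 2: 55 μL brought to 0.8 mL → factor 800/55 = 14.545
Step 3: 220 μL brought to 36.6 mL → factor 36600/220 = 166.36
Step 4: v brought to 15 mL → factor = 15 mL/v
Product of known-step factors = 1.0544 × 10^6
Overall factor = 5.00 mg/mL / (0.474 ng/mL) = 1.0549 × 10^7
Step-4 factor = 1.0549 × 10^7 / 1.0544 × 10^6 = 10.005
v = 15 mL / 10.005 = 1.50 mL

1.50 mL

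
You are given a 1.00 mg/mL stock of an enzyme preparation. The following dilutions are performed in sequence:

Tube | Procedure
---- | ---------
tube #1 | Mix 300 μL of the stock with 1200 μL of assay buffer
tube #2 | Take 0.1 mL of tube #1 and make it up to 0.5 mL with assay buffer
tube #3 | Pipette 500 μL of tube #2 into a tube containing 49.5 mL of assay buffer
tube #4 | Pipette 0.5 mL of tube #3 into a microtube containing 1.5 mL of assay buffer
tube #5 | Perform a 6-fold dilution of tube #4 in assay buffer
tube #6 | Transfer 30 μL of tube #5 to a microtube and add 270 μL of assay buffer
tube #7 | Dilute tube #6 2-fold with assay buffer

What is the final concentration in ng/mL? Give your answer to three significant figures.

Step 1: 300 μL + 1200 μL = 1500 μL total → factor 1500/300 = 5
Step 2: 0.1 mL brought to 0.5 mL → factor 0.5/0.1 = 5
Step 3: 500 μL + 49.5 mL = 50000 μL total → factor 50000/500 = 100
Step 4: 0.5 mL + 1.5 mL = 2 mL total → factor 2/0.5 = 4
Step 5: 6-fold → factor 6
Step 6: 30 μL + 270 μL = 300 μL total → factor 300/30 = 10
Step 7: 2-fold → factor 2
Overall dilution factor = 5 × 5 × 100 × 4 × 6 × 10 × 2 = 1.2 × 10^6
Final = 1.00 mg/mL / 1.2 × 10^6 = 8.333 × 10^-7 mg/mL = 0.833 ng/mL

0.833 ng/mL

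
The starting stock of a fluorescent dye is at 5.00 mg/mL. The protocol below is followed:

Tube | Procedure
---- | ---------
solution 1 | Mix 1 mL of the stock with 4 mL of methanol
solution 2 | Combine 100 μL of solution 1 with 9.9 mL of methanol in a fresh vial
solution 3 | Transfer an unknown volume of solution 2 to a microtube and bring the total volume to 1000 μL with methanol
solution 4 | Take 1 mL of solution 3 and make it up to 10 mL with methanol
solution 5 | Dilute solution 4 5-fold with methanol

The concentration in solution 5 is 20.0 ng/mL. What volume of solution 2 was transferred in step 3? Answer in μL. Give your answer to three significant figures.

100 μL

Step 1: 1 mL + 4 mL = 5 mL total → factor 5/1 = 5
Step 2: 100 μL + 9.9 mL = 10000 μL total → factor 10000/100 = 100
Step 3: v brought to 1000 μL → factor = 1000 μL/v
Step 4: 1 mL brought to 10 mL → factor 10/1 = 10
Step 5: 5-fold → factor 5
Product of known-step factors = 25000
Overall factor = 5.00 mg/mL / (20.0 ng/mL) = 2.5 × 10^5
Step-3 factor = 2.5 × 10^5 / 25000 = 10
v = 1000 μL / 10 = 100 μL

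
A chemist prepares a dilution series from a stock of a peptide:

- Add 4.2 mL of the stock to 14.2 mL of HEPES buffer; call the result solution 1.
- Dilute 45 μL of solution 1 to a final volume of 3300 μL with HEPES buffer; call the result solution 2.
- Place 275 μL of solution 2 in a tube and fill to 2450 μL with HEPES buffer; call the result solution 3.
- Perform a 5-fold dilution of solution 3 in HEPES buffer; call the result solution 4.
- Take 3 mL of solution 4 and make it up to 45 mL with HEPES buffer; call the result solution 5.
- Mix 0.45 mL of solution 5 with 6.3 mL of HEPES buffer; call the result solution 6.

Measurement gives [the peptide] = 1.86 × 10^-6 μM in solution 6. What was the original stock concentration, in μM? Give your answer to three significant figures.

5.99 μM

Step 1: 4.2 mL + 14.2 mL = 18.4 mL total → factor 18.4/4.2 = 4.381
Step 2: 45 μL brought to 3300 μL → factor 3300/45 = 73.333
Step 3: 275 μL brought to 2450 μL → factor 2450/275 = 8.9091
Step 4: 5-fold → factor 5
Step 5: 3 mL brought to 45 mL → factor 45/3 = 15
Step 6: 0.45 mL + 6.3 mL = 6.75 mL total → factor 6.75/0.45 = 15
Overall dilution factor = 4.381 × 73.333 × 8.9091 × 5 × 15 × 15 = 3.22 × 10^6
Stock = 1.86 × 10^-6 μM × 3.22 × 10^6 = 5.99 μM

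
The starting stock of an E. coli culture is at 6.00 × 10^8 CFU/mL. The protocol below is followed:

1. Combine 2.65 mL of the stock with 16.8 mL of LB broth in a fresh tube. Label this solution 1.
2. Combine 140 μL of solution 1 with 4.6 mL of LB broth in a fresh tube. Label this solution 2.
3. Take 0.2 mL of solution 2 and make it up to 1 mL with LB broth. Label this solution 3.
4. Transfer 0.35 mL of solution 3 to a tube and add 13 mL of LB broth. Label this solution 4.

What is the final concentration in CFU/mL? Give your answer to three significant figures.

1.27 × 10^4 CFU/mL

Step 1: 2.65 mL + 16.8 mL = 19.45 mL total → factor 19.45/2.65 = 7.3396
Step 2: 140 μL + 4.6 mL = 4740 μL total → factor 4740/140 = 33.857
Step 3: 0.2 mL brought to 1 mL → factor 1/0.2 = 5
Step 4: 0.35 mL + 13 mL = 13.35 mL total → factor 13.35/0.35 = 38.143
Overall dilution factor = 7.3396 × 33.857 × 5 × 38.143 = 47392
Final = 6.00 × 10^8 CFU/mL / 47392 = 1.27 × 10^4 CFU/mL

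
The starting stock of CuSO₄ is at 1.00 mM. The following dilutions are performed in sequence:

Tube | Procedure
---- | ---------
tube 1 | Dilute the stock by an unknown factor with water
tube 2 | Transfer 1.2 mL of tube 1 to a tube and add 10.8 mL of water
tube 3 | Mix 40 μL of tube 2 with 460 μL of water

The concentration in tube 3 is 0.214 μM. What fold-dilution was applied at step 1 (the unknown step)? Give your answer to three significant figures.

Step 1: unknown factor x
Step 2: 1.2 mL + 10.8 mL = 12 mL total → factor 12/1.2 = 10
Step 3: 40 μL + 460 μL = 500 μL total → factor 500/40 = 12.5
Product of known-step factors = 125
Overall factor = 1.00 mM / (0.214 μM) = 4672.9
x = 4672.9 / 125 = 37.4

37.4-fold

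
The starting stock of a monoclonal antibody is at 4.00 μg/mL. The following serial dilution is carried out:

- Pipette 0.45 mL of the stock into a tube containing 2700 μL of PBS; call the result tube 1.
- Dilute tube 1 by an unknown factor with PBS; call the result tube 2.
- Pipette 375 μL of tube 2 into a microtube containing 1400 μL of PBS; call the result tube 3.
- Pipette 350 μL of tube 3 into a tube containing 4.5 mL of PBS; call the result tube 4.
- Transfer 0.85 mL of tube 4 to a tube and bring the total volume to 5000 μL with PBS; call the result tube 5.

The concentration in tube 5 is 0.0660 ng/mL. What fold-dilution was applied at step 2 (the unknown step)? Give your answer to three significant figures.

22.4-fold

Step 1: 0.45 mL + 2700 μL = 3.15 mL total → factor 3.15/0.45 = 7
Step 2: unknown factor x
Step 3: 375 μL + 1400 μL = 1775 μL total → factor 1775/375 = 4.7333
Step 4: 350 μL + 4.5 mL = 4850 μL total → factor 4850/350 = 13.857
Step 5: 0.85 mL brought to 5000 μL → factor 5/0.85 = 5.8824
Product of known-step factors = 2700.8
Overall factor = 4.00 μg/mL / (0.0660 ng/mL) = 60606
x = 60606 / 2700.8 = 22.4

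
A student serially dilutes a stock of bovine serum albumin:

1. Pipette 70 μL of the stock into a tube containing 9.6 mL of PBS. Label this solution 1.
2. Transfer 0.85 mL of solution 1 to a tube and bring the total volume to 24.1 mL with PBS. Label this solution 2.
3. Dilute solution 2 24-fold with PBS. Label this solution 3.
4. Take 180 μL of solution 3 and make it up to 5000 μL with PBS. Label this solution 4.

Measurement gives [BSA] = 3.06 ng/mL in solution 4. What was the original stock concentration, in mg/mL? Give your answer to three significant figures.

Step 1: 70 μL + 9.6 mL = 9670 μL total → factor 9670/70 = 138.14
Step 2: 0.85 mL brought to 24.1 mL → factor 24.1/0.85 = 28.353
Step 3: 24-fold → factor 24
Step 4: 180 μL brought to 5000 μL → factor 5000/180 = 27.778
Overall dilution factor = 138.14 × 28.353 × 24 × 27.778 = 2.6112 × 10^6
Stock = 3.06 ng/mL × 2.6112 × 10^6 = 7.990 × 10^6 ng/mL = 7.99 mg/mL

7.99 mg/mL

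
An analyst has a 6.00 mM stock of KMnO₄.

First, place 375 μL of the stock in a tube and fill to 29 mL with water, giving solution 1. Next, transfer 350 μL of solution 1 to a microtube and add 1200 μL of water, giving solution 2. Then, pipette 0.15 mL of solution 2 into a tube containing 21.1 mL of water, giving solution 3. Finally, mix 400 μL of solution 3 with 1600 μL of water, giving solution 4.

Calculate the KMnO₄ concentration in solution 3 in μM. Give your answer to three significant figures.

0.124 μM

Step 1: 375 μL brought to 29 mL → factor 29000/375 = 77.333
Step 2: 350 μL + 1200 μL = 1550 μL total → factor 1550/350 = 4.4286
Step 3: 0.15 mL + 21.1 mL = 21.25 mL total → factor 21.25/0.15 = 141.67
Dilution factor through solution 3 = 77.333 × 4.4286 × 141.67 = 48517
[solution 3] = 6.00 mM / 48517 = 0.0001237 mM = 0.124 μM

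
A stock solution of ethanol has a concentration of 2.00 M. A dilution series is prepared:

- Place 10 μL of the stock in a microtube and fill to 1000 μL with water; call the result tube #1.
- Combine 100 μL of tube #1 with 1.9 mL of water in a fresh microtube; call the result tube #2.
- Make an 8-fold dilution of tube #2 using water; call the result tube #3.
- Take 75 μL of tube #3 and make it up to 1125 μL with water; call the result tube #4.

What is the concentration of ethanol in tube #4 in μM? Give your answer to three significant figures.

Step 1: 10 μL brought to 1000 μL → factor 1000/10 = 100
Step 2: 100 μL + 1.9 mL = 2000 μL total → factor 2000/100 = 20
Step 3: 8-fold → factor 8
Step 4: 75 μL brought to 1125 μL → factor 1125/75 = 15
Overall dilution factor = 100 × 20 × 8 × 15 = 2.4 × 10^5
Final = 2.00 M / 2.4 × 10^5 = 8.333 × 10^-6 M = 8.33 μM

8.33 μM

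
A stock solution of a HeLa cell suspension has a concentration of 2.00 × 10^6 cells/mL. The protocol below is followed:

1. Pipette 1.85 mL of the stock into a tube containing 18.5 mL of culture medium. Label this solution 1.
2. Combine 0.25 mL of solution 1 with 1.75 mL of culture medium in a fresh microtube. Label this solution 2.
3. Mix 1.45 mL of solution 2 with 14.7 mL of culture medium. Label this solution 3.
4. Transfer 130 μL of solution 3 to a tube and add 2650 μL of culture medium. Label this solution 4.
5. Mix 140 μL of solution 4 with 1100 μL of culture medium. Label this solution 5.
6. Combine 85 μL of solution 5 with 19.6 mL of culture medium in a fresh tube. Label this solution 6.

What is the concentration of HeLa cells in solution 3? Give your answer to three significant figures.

Step 1: 1.85 mL + 18.5 mL = 20.35 mL total → factor 20.35/1.85 = 11
Step 2: 0.25 mL + 1.75 mL = 2 mL total → factor 2/0.25 = 8
Step 3: 1.45 mL + 14.7 mL = 16.15 mL total → factor 16.15/1.45 = 11.138
Dilution factor through solution 3 = 11 × 8 × 11.138 = 980.14
[solution 3] = 2.00 × 10^6 cells/mL / 980.14 = 2.04 × 10^3 cells/mL

2.04 × 10^3 cells/mL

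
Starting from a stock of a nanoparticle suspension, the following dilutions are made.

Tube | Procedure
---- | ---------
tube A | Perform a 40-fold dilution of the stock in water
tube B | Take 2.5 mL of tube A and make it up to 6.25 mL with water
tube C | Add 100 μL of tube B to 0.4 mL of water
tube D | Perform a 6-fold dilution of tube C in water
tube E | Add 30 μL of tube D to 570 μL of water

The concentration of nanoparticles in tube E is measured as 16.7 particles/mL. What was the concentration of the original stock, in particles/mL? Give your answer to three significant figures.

Step 1: 40-fold → factor 40
Step 2: 2.5 mL brought to 6.25 mL → factor 6.25/2.5 = 2.5
Step 3: 100 μL + 0.4 mL = 500 μL total → factor 500/100 = 5
Step 4: 6-fold → factor 6
Step 5: 30 μL + 570 μL = 600 μL total → factor 600/30 = 20
Overall dilution factor = 40 × 2.5 × 5 × 6 × 20 = 60000
Stock = 16.7 particles/mL × 60000 = 1.00 × 10^6 particles/mL

1.00 × 10^6 particles/mL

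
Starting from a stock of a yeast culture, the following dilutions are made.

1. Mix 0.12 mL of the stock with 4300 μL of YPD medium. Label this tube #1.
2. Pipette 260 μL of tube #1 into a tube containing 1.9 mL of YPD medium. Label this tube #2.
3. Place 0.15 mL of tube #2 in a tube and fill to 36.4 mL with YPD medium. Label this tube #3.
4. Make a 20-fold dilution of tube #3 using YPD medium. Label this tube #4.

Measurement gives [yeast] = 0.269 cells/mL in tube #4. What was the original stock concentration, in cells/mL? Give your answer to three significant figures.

3.99 × 10^5 cells/mL

Step 1: 0.12 mL + 4300 μL = 4.42 mL total → factor 4.42/0.12 = 36.833
Step 2: 260 μL + 1.9 mL = 2160 μL total → factor 2160/260 = 8.3077
Step 3: 0.15 mL brought to 36.4 mL → factor 36.4/0.15 = 242.67
Step 4: 20-fold → factor 20
Overall dilution factor = 36.833 × 8.3077 × 242.67 × 20 = 1.4851 × 10^6
Stock = 0.269 cells/mL × 1.4851 × 10^6 = 3.99 × 10^5 cells/mL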